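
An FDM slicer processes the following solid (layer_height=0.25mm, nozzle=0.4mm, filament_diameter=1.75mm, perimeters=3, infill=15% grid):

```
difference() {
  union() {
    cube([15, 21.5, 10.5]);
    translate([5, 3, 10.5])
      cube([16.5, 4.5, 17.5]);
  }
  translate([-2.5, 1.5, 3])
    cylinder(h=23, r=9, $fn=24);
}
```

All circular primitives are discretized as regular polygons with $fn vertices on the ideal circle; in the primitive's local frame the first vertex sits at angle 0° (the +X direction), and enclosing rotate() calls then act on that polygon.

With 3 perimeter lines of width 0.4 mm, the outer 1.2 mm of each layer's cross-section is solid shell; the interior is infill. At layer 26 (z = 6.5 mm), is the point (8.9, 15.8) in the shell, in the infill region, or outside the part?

At z = 6.5 mm: the cube (footprint 15×21.5) is included at this height; the cube at (5, 3) does not reach this height (z outside [10.5, 28]); Combining (union): only the 15×21.5 cube is present, so the union is just that shape — 1 connected region; the cylinder at (-2.5, 1.5): section is a regular 24-gon, circumradius r=9; Subtracting the remaining from the first: starting from that combined region, the r=9 cylinder at (-2.5, 1.5) partially overlaps it — only the 50.41 mm² overlap (of its 251.57 mm²) is removed, clipping the outline — 1 connected region. Overall, the cross-section is a single solid region. The nearest boundary edge runs (0.00, 21.50)→(15.00, 21.50); distance from the point to it = 5.70 mm. The point is inside the cross-section and 5.70 mm from the nearest boundary — more than the 1.2 mm shell width (3 × 0.4), so it's in the infill interior.

infill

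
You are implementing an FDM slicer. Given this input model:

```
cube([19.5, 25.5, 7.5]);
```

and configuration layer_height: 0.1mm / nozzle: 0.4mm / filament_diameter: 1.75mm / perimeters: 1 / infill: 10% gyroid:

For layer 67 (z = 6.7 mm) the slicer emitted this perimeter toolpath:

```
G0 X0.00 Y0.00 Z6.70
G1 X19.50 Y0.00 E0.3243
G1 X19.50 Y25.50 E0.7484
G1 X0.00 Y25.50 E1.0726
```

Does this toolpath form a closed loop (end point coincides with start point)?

Start point (G0): (0.00, 0.00). End point (last G1): the path does not return to the start — open.

no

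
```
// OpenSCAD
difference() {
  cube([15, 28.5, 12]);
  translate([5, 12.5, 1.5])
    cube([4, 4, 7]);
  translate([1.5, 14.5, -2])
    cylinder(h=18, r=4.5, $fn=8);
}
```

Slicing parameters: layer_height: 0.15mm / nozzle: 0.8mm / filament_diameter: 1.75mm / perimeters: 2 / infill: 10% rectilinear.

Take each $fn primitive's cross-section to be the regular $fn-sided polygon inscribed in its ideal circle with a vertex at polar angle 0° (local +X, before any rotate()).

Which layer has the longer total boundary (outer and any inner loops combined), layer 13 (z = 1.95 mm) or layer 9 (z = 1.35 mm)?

layer 13 (z = 1.95 mm)

Layer 13 (z = 1.95): the 15×28.5 cube contributes its full rectangle (perimeter 87.00 mm); the cube at (5, 12.5) is present — its section is the full 4×4 rectangle (perimeter 16.00 mm); the cylinder at (1.5, 14.5): section is a regular 8-gon, circumradius r=4.5 (perimeter = 2·8·4.500·sin(180°/8) = 27.55 mm); Taking the first minus the rest: starting from the 15×28.5 cube, the 4×4 cube at (5, 12.5) lies wholly inside it (removes its full 16.00 mm² and its 16.00 mm outline becomes a hole wall); the r=4.5 cylinder at (1.5, 14.5) partially overlaps it — only the 38.86 mm² overlap (of its 57.28 mm²) is removed, clipping the outline — boundary = 103.59 mm. So its perimeter = 103.59 mm. Layer 9 (z = 1.35): the cube (footprint 15×28.5) is included at this height (perimeter 87.00 mm); the cube at (5, 12.5) does not reach this height (z outside [1.5, 8.5]); the cylinder at (1.5, 14.5): section is a regular 8-gon, circumradius r=4.5 (perimeter = 2·8·4.500·sin(180°/8) = 27.55 mm); Subtracting the remaining from the first: starting from the 15×28.5 cube, the r=4.5 cylinder at (1.5, 14.5) partially overlaps it — only the 41.21 mm² overlap (of its 57.28 mm²) is removed, clipping the outline — boundary = 96.27 mm. So its perimeter = 96.27 mm. Layer 13 is larger (103.59 vs 96.27 mm).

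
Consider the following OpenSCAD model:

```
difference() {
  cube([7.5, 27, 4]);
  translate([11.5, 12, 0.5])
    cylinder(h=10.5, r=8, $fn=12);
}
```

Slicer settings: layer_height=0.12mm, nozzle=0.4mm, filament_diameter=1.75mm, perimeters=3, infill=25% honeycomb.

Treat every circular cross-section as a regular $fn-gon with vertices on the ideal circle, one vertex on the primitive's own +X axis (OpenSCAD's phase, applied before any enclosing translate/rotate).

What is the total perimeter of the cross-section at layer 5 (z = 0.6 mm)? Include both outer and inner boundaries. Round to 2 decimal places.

At z = 0.6 mm: the 7.5×27 cube contributes its full rectangle (perimeter 69.00 mm); the r=8 cylinder at (11.5, 12) contributes a regular 12-gon of circumradius 8 (perimeter = 2·12·8.000·sin(180°/12) = 49.69 mm); Subtracting the remaining from the first: starting from the 7.5×27 cube, the r=8 cylinder at (11.5, 12) partially overlaps it — only the 36.29 mm² overlap (of its 192.00 mm²) is removed, clipping the outline — boundary = 71.71 mm. Overall, the cross-section is a single solid region. Total boundary length (outer) = 71.71 mm.

71.71 mm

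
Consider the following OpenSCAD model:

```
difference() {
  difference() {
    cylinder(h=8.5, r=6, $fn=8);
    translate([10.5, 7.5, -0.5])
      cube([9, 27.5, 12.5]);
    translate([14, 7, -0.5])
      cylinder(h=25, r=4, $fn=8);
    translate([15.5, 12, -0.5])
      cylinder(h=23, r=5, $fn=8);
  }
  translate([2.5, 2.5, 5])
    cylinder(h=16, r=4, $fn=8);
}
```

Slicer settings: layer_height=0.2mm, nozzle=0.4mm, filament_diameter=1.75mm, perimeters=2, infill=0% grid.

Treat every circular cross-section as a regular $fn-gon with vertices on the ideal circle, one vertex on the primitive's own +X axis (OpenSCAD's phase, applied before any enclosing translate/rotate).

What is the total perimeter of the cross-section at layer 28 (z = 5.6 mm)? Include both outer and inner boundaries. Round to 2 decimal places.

43.31 mm

At z = 5.6 mm: the r=6 cylinder gives a regular 8-gon of circumradius 6 (constant along its height) (perimeter = 2·8·6.000·sin(180°/8) = 36.74 mm); the 9×27.5 cube at (10.5, 7.5) contributes its full rectangle (perimeter 73.00 mm); the cylinder at (14, 7): section is a regular 8-gon, circumradius r=4 (perimeter = 2·8·4.000·sin(180°/8) = 24.49 mm); the cylinder at (15.5, 12): section is a regular 8-gon, circumradius r=5 (perimeter = 2·8·5.000·sin(180°/8) = 30.61 mm); After the difference (first − rest): starting from the r=6 cylinder, the 9×27.5 cube at (10.5, 7.5) misses the remaining region (no effect); the r=4 cylinder at (14, 7) misses the remaining region (no effect); the r=5 cylinder at (15.5, 12) misses the remaining region (no effect) — boundary = 36.74 mm; the r=4 cylinder at (2.5, 2.5) contributes a regular 8-gon of circumradius 4 (perimeter = 2·8·4.000·sin(180°/8) = 24.49 mm); Subtracting the remaining from the first: starting from the result so far, the r=4 cylinder at (2.5, 2.5) partially overlaps it — only the 35.39 mm² overlap (of its 45.25 mm²) is removed, clipping the outline — boundary = 43.31 mm. Overall, the cross-section is a single solid region. Total boundary length (outer) = 43.31 mm.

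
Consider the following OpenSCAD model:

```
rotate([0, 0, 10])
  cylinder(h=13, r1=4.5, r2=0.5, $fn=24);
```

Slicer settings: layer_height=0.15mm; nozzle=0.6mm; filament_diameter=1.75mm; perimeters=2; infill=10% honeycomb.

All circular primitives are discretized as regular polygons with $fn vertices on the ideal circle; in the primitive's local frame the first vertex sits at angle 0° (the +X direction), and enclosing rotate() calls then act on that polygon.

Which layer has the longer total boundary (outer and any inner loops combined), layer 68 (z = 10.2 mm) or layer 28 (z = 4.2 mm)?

Layer 68 (z = 10.2): the cone (r1=4.5→r2=0.5) has section circumradius 1.362 here — a regular 24-gon (perimeter = 2·24·1.362·sin(180°/24) = 8.53 mm); (whole slice rotated 10° about Z — lengths, areas and connectivity unchanged). So its perimeter = 8.53 mm. Layer 28 (z = 4.2): the cone contributes a regular 24-gon of circumradius 3.208 (interpolated between r1=4.5 and r2=0.5 at t=0.323) (perimeter = 2·24·3.208·sin(180°/24) = 20.10 mm); (rotated 10° about Z; rotation is an isometry so areas/perimeters/island counts are preserved). So its perimeter = 20.10 mm. Layer 28 is larger (20.10 vs 8.53 mm).

layer 28 (z = 4.2 mm)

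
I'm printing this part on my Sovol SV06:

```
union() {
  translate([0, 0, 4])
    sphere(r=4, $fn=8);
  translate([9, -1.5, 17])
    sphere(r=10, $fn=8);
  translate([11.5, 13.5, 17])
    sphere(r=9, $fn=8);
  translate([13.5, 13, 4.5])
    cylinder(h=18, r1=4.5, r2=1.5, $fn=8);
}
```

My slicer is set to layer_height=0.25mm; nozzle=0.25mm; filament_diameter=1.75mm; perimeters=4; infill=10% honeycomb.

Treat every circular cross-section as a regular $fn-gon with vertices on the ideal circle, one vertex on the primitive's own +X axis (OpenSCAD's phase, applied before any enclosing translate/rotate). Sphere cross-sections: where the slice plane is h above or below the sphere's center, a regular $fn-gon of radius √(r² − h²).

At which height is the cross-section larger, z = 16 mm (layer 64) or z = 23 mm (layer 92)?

Layer 64 (z = 16): the sphere is not intersected at this z (|z−center|=12.000 > r=4); the sphere at (9, -1.5): section is a regular 8-gon, circumradius = √(r²−h²) = √(10²−1²) = 9.950 (area = (8/2)·9.950²·sin(360°/8) = 280.01 mm²); the r=9 sphere at (11.5, 13.5) slices to a regular 8-gon of circumradius 8.944 (√(r²−h²) with h=1 from center) (area = (8/2)·8.944²·sin(360°/8) = 226.27 mm²); the cone at (13.5, 13): at t=0.639 of its height the radius interpolates to r₁+(r₂−r₁)t = 2.583, giving a regular 8-gon of that circumradius (area = (8/2)·2.583²·sin(360°/8) = 18.88 mm²); Combining (union): the regions partially overlap — summed areas 525.16 mm² minus the doubly-counted overlap 35.89 mm² gives 489.28 mm² — area = 489.28 mm². So its area = 489.28 mm². Layer 92 (z = 23): the sphere is absent (|z−center|=19.000 > r=4); the r=10 sphere at (9, -1.5) contributes a regular 8-gon of circumradius √(10²−6²) = 8.000 (area = (8/2)·8.000²·sin(360°/8) = 181.02 mm²); the r=9 sphere at (11.5, 13.5) slices to a regular 8-gon of circumradius 6.708 (√(r²−h²) with h=6 from center) (area = (8/2)·6.708²·sin(360°/8) = 127.28 mm²); the cone at (13.5, 13) is not intersected at this z (z outside [4.5, 22.5]); Taking the union: the 2 present regions are separate (no shared area or edge), so areas and boundary lengths simply add and each stays a separate island — area = 308.30 mm². So its area = 308.30 mm². Layer 64 is larger (489.28 vs 308.30 mm²).

layer 64 (z = 16 mm)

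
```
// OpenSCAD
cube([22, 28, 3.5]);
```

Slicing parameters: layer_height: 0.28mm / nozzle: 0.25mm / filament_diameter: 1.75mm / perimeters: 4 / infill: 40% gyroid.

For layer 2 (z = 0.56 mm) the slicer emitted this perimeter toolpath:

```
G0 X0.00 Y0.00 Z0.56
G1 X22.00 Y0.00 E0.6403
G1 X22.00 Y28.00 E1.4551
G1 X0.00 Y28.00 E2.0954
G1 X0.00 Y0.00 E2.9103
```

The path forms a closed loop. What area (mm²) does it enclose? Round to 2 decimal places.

616.00 mm²

Apply the shoelace formula to the sequence of (X, Y) vertices; enclosed area = 616.00 mm².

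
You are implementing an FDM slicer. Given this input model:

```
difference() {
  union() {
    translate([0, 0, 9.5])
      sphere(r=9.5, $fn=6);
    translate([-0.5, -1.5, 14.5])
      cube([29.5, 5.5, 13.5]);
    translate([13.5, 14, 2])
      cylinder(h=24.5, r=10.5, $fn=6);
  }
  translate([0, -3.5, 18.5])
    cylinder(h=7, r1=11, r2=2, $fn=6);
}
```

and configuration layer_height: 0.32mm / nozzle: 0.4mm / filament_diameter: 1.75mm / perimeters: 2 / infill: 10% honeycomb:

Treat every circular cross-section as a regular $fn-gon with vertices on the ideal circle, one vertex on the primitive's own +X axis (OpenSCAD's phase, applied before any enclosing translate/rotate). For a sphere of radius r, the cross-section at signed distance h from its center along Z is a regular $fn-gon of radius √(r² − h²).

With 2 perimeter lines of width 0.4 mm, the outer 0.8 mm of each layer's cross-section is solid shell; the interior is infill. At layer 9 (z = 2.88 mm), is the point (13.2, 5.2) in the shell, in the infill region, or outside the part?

At z = 2.88 mm: the r=9.5 sphere slices to a regular 6-gon of circumradius 6.814 (√(r²−h²) with h=6.62 from center); the cube at (-0.5, -1.5) does not reach this height (z outside [14.5, 28]); the r=10.5 cylinder at (13.5, 14) contributes a regular 6-gon of circumradius 10.5; Merging all regions: the 2 present regions are separate (no shared area or edge), so areas and boundary lengths simply add and each stays a separate island — 2 connected regions; the cone at (0, -3.5) does not reach this height (z outside [18.5, 25.5]); Taking the first minus the rest: none of the subtracted shapes is present at this height, so that combined region is unchanged — 2 connected regions. Overall, the cross-section has 2 separate islands. The nearest boundary edge runs (18.75, 4.91)→(8.25, 4.91); distance from the point to it = 0.29 mm. (Shell/infill is judged within the island containing the point — the largest one.) The point is inside the cross-section, 0.29 mm from the nearest boundary — within the 0.8 mm shell band (2 × 0.4).

shell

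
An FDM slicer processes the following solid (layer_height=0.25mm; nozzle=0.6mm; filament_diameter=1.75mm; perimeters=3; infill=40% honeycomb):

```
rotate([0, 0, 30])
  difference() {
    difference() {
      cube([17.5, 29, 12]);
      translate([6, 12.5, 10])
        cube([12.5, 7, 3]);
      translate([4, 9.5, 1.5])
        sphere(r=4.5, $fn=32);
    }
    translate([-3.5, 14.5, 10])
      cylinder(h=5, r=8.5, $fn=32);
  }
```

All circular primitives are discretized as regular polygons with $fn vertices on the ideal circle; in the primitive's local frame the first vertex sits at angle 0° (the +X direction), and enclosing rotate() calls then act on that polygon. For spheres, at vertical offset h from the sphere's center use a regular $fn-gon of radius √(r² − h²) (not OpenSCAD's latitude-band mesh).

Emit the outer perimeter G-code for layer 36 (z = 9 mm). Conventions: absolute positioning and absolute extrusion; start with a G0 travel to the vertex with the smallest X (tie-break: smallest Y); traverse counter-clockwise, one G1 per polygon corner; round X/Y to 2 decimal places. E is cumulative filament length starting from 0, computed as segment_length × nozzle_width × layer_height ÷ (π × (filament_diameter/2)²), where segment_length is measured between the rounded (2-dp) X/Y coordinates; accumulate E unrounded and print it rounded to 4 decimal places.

At z = 9 mm: the 17.5×29 cube contributes its full rectangle; the cube at (6, 12.5) is absent (z outside [10, 13]); the sphere at (4, 9.5) does not reach this height (|z−center|=7.500 > r=4.5); After the difference (first − rest): none of the subtracted shapes is present at this height, so the 17.5×29 cube is unchanged — 1 connected region; the cylinder at (-3.5, 14.5) is not intersected at this z (z outside [10, 15]); Subtracting the remaining from the first: none of the subtracted shapes is present at this height, so the result so far is unchanged — 1 connected region; (whole slice rotated 30° about Z — lengths, areas and connectivity unchanged). The outline is a single polygon with 4 vertices. Extrusion per mm of travel: 0.6 × 0.25 / (π × 0.875²) = 0.062363. Accumulating E over each segment gives final E = 5.7997.

G0 X-14.50 Y25.11 Z9.00
G1 X0.00 Y0.00 E1.8083
G1 X15.16 Y8.75 E2.8999
G1 X0.66 Y33.86 E4.7081
G1 X-14.50 Y25.11 E5.7997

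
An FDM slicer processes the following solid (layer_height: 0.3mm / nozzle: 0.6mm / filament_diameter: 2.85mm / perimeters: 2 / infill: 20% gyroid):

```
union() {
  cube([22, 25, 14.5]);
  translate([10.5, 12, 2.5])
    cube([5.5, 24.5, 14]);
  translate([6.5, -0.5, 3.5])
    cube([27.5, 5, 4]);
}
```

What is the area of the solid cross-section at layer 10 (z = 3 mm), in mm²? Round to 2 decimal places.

613.25 mm²

At z = 3 mm: the cube is present — its section is the full 22×25 rectangle (area 550.00 mm²); the cube at (10.5, 12) (footprint 5.5×24.5) is included at this height (area 134.75 mm²); the cube at (6.5, -0.5) is not intersected at this z (z outside [3.5, 7.5]); Merging all regions: the regions partially overlap — summed areas 684.75 mm² minus the doubly-counted overlap 71.50 mm² gives 613.25 mm² — area = 613.25 mm². Overall, the cross-section is a single solid region. Net area = 613.25 mm².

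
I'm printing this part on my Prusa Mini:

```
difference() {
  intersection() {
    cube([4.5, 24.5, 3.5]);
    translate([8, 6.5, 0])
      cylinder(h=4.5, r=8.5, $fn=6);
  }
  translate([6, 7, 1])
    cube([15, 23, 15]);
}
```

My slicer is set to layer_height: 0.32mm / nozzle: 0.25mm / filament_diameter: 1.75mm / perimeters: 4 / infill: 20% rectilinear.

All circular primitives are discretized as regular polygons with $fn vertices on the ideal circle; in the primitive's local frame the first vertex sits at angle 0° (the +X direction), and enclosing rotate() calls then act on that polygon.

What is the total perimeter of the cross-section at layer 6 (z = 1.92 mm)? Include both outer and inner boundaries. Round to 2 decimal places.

31.60 mm

At z = 1.92 mm: the cube (footprint 4.5×24.5) is included at this height (perimeter 58.00 mm); the cylinder at (8, 6.5): section is a regular 6-gon, circumradius r=8.5 (perimeter = 2·6·8.500·sin(180°/6) = 51.00 mm); Keeping only the common overlap: the r=8.5 cylinder at (8, 6.5) partially overlaps the 4.5×24.5 cube; clipping to the common part keeps 41.03 mm² — boundary = 31.60 mm; the 15×23 cube at (6, 7) contributes its full rectangle (perimeter 76.00 mm); After the difference (first − rest): starting from that combined region, the 15×23 cube at (6, 7) misses the remaining region (no effect) — boundary = 31.60 mm. Overall, the cross-section is a single solid region. Total boundary length (outer) = 31.60 mm.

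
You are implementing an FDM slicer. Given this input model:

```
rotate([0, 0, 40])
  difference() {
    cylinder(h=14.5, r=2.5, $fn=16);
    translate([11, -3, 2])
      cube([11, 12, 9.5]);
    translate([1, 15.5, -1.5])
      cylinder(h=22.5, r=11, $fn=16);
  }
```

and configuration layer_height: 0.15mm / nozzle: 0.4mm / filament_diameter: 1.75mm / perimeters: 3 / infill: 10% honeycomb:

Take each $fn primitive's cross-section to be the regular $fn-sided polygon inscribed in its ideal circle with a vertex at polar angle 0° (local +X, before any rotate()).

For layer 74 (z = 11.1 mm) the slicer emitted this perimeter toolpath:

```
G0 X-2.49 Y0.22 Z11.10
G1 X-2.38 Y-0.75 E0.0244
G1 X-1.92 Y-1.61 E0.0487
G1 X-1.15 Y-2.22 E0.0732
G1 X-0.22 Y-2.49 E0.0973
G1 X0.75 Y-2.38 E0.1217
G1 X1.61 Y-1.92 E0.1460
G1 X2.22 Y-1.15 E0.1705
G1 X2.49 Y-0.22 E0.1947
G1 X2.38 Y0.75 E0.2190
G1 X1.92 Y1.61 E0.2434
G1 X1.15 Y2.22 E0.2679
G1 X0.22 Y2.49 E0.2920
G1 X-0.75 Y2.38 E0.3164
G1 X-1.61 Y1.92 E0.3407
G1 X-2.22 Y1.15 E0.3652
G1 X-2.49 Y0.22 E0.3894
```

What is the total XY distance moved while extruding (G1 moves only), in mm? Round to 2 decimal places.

Sum the Euclidean lengths of each G1 segment: total = 15.61 mm.

15.61 mm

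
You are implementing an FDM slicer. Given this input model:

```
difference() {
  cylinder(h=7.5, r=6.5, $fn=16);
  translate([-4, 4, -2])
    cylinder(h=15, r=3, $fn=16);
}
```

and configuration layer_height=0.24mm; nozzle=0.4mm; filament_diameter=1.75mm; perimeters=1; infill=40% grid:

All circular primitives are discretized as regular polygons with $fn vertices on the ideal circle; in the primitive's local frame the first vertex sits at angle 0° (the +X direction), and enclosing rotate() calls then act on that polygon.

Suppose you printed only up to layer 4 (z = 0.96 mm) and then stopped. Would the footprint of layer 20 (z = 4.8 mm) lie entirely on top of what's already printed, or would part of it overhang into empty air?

entirely on top

Compare the two slices. At z = 0.96: the r=6.5 cylinder gives a regular 16-gon of circumradius 6.5 (constant along its height) (area = (16/2)·6.500²·sin(360°/16) = 129.35 mm²); the cylinder at (-4, 4): section is a regular 16-gon, circumradius r=3 (area = (16/2)·3.000²·sin(360°/16) = 27.55 mm²); Subtracting the remaining from the first: starting from the r=6.5 cylinder (129.35 mm²), the r=3 cylinder at (-4, 4) partially overlaps it — only the 16.92 mm² overlap (of its 27.55 mm²) is removed, clipping the outline — area = 112.43 mm². At z = 4.8: the cylinder: section is a regular 16-gon, circumradius r=6.5 (area = (16/2)·6.500²·sin(360°/16) = 129.35 mm²); the cylinder at (-4, 4): section is a regular 16-gon, circumradius r=3 (area = (16/2)·3.000²·sin(360°/16) = 27.55 mm²); Taking the first minus the rest: starting from the r=6.5 cylinder (129.35 mm²), the r=3 cylinder at (-4, 4) partially overlaps it — only the 16.92 mm² overlap (of its 27.55 mm²) is removed, clipping the outline — area = 112.43 mm². Checking containment: the cross-section at z = 4.8 is a subset of the cross-section at z = 0.96.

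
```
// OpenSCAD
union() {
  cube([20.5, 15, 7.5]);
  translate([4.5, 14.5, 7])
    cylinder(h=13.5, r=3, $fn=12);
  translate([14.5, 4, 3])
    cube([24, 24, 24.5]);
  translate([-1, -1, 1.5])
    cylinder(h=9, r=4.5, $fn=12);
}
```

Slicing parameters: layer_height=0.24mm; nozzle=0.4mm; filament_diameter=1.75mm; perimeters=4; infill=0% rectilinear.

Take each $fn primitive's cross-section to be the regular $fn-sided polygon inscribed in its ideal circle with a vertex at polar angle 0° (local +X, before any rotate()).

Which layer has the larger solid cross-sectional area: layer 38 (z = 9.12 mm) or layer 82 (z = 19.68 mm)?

layer 38 (z = 9.12 mm)

Layer 38 (z = 9.12): the cube is not intersected at this z (z outside [0, 7.5]); the r=3 cylinder at (4.5, 14.5) gives a regular 12-gon of circumradius 3 (constant along its height) (area = (12/2)·3.000²·sin(360°/12) = 27.00 mm²); the cube at (14.5, 4) is present — its section is the full 24×24 rectangle (area 576.00 mm²); the cylinder at (-1, -1): section is a regular 12-gon, circumradius r=4.5 (area = (12/2)·4.500²·sin(360°/12) = 60.75 mm²); Taking the union: the 3 present regions are separate (no shared area or edge), so areas and boundary lengths simply add and each stays a separate island — area = 663.75 mm². So its area = 663.75 mm². Layer 82 (z = 19.68): the cube is not intersected at this z (z outside [0, 7.5]); the r=3 cylinder at (4.5, 14.5) gives a regular 12-gon of circumradius 3 (constant along its height) (area = (12/2)·3.000²·sin(360°/12) = 27.00 mm²); the cube at (14.5, 4) is present — its section is the full 24×24 rectangle (area 576.00 mm²); the cylinder at (-1, -1) does not reach this height (z outside [1.5, 10.5]); Merging all regions: the 2 present regions are separate (no shared area or edge), so areas and boundary lengths simply add and each stays a separate island — area = 603.00 mm². So its area = 603.00 mm². Layer 38 is larger (663.75 vs 603.00 mm²).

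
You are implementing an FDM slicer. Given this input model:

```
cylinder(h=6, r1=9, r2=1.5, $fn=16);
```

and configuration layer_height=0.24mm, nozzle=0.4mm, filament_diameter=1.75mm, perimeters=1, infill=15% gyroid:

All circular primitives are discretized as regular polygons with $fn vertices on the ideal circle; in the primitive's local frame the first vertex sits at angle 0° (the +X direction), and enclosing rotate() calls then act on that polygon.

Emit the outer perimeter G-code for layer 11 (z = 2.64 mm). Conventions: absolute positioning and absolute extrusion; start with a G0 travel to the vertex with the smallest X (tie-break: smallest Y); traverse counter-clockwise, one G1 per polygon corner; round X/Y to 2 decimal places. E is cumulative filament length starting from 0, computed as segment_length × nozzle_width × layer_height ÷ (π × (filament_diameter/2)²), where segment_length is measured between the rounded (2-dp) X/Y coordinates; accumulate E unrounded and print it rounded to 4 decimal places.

G0 X-5.70 Y0.00 Z2.64
G1 X-5.27 Y-2.18 E0.0887
G1 X-4.03 Y-4.03 E0.1776
G1 X-2.18 Y-5.27 E0.2665
G1 X0.00 Y-5.70 E0.3551
G1 X2.18 Y-5.27 E0.4438
G1 X4.03 Y-4.03 E0.5327
G1 X5.27 Y-2.18 E0.6216
G1 X5.70 Y0.00 E0.7103
G1 X5.27 Y2.18 E0.7990
G1 X4.03 Y4.03 E0.8879
G1 X2.18 Y5.27 E0.9768
G1 X0.00 Y5.70 E1.0654
G1 X-2.18 Y5.27 E1.1541
G1 X-4.03 Y4.03 E1.2430
G1 X-5.27 Y2.18 E1.3319
G1 X-5.70 Y0.00 E1.4206

At z = 2.64 mm: the cone (r1=9→r2=1.5) has section circumradius 5.700 here — a regular 16-gon. The outline is a single polygon with 16 vertices. Extrusion per mm of travel: 0.4 × 0.24 / (π × 0.875²) = 0.039912. Accumulating E over each segment gives final E = 1.4206.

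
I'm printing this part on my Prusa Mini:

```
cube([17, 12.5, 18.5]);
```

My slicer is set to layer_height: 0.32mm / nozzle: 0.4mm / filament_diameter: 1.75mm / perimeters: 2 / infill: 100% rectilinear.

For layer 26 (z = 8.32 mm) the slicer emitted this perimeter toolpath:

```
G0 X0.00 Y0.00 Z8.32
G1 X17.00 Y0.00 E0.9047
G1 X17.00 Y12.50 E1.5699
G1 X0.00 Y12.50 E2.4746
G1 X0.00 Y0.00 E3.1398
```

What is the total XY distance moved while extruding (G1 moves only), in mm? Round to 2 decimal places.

Sum the Euclidean lengths of each G1 segment: total = 59.00 mm.

59.00 mm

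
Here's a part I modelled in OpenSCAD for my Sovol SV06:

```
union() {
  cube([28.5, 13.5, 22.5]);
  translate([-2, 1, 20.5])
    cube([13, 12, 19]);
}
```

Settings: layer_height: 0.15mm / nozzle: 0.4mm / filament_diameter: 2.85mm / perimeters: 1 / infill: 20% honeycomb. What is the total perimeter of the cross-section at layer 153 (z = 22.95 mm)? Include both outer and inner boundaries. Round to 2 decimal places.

At z = 22.95 mm: the cube is not intersected at this z (z outside [0, 22.5]); the cube at (-2, 1) is present — its section is the full 13×12 rectangle (perimeter 50.00 mm); Combining (union): only the 13×12 cube at (-2, 1) is present, so the union is just that shape — boundary = 50.00 mm. Overall, the cross-section is a single solid region. Total boundary length (outer) = 50.00 mm.

50.00 mm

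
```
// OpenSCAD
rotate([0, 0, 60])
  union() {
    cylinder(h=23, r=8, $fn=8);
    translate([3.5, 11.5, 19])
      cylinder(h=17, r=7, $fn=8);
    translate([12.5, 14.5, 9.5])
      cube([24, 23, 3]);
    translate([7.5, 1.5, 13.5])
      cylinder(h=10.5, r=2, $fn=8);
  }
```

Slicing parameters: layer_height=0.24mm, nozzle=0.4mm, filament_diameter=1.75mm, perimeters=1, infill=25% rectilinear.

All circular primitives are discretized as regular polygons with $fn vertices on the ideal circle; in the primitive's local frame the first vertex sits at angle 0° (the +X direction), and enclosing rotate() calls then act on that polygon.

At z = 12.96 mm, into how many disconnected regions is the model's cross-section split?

At z = 12.96 mm: the r=8 cylinder contributes a regular 8-gon of circumradius 8; the cylinder at (3.5, 11.5) is not intersected at this z (z outside [19, 36]); the cube at (12.5, 14.5) is absent (z outside [9.5, 12.5]); the cylinder at (7.5, 1.5) is absent (z outside [13.5, 24]); Combining (union): only the r=8 cylinder is present, so the union is just that shape — 1 connected region; (rotated 60° about Z; rotation is an isometry so areas/perimeters/island counts are preserved). The result has 1 disconnected region.

1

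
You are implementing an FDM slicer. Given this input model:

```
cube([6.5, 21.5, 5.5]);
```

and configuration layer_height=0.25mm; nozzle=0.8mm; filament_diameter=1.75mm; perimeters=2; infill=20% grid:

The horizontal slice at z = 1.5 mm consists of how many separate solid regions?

At z = 1.5 mm: the 6.5×21.5 cube contributes its full rectangle. The result has 1 disconnected region.

1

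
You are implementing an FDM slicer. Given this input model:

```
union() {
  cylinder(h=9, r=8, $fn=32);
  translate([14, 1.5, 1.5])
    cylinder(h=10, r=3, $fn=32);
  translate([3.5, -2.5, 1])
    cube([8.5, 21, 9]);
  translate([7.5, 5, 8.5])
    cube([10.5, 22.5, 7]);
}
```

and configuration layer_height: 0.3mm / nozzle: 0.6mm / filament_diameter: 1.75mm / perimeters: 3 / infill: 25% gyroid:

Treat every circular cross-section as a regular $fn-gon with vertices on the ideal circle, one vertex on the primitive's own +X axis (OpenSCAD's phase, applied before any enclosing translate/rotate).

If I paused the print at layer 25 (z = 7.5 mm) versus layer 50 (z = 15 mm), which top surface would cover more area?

Layer 25 (z = 7.5): the r=8 cylinder gives a regular 32-gon of circumradius 8 (constant along its height) (area = (32/2)·8.000²·sin(360°/32) = 199.77 mm²); the r=3 cylinder at (14, 1.5) contributes a regular 32-gon of circumradius 3 (area = (32/2)·3.000²·sin(360°/32) = 28.09 mm²); the 8.5×21 cube at (3.5, -2.5) contributes its full rectangle (area 178.50 mm²); the cube at (7.5, 5) is not intersected at this z (z outside [8.5, 15.5]); Combining (union): the regions partially overlap — summed areas 406.37 mm² minus the doubly-counted overlap 36.86 mm² gives 369.51 mm² — area = 369.51 mm². So its area = 369.51 mm². Layer 50 (z = 15): the cylinder is absent (z outside [0, 9]); the cylinder at (14, 1.5) does not reach this height (z outside [1.5, 11.5]); the cube at (3.5, -2.5) does not reach this height (z outside [1, 10]); the cube at (7.5, 5) (footprint 10.5×22.5) is included at this height (area 236.25 mm²); Taking the union: only the 10.5×22.5 cube at (7.5, 5) is present, so the union is just that shape — area = 236.25 mm². So its area = 236.25 mm². Layer 25 is larger (369.51 vs 236.25 mm²).

layer 25 (z = 7.5 mm)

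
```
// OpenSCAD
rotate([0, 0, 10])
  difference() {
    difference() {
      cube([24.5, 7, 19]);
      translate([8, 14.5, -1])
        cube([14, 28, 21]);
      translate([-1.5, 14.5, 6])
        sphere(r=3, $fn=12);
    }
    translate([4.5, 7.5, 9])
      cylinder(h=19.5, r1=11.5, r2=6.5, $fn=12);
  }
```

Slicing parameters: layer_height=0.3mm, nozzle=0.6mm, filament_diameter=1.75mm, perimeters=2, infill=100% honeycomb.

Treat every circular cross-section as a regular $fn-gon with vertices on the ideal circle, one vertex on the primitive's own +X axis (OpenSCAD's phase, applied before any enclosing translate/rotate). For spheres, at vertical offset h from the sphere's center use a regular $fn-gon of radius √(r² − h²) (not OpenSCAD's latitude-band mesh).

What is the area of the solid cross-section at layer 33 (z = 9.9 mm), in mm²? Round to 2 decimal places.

At z = 9.9 mm: the cube is present — its section is the full 24.5×7 rectangle (area 171.50 mm²); the 14×28 cube at (8, 14.5) contributes its full rectangle (area 392.00 mm²); the sphere at (-1.5, 14.5) does not reach this height (|z−center|=3.900 > r=3); Taking the first minus the rest: starting from the 24.5×7 cube (171.50 mm²), the 14×28 cube at (8, 14.5) misses the remaining region (no effect) — area = 171.50 mm²; the cone at (4.5, 7.5) (r1=11.5→r2=6.5) has section circumradius 11.269 here — a regular 12-gon (area = (12/2)·11.269²·sin(360°/12) = 380.99 mm²); After the difference (first − rest): starting from that combined region (171.50 mm²), the cone at (4.5, 7.5) partially overlaps it — only the 101.61 mm² overlap (of its 380.99 mm²) is removed, clipping the outline — area = 69.89 mm²; (rotated 10° about Z; rotation is an isometry so areas/perimeters/island counts are preserved). Overall, the cross-section is a single solid region. Net area = 69.89 mm².

69.89 mm²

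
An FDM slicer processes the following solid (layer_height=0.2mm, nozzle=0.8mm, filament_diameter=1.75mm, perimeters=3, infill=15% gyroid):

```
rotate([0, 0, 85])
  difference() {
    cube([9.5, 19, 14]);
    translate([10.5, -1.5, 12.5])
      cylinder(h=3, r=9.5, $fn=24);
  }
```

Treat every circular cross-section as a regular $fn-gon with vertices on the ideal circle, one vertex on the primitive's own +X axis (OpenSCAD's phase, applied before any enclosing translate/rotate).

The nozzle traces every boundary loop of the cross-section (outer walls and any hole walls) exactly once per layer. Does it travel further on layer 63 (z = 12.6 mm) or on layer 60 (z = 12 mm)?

layer 60 (z = 12 mm)

Layer 63 (z = 12.6): the 9.5×19 cube contributes its full rectangle (perimeter 57.00 mm); the r=9.5 cylinder at (10.5, -1.5) gives a regular 24-gon of circumradius 9.5 (constant along its height) (perimeter = 2·24·9.500·sin(180°/24) = 59.52 mm); Taking the first minus the rest: starting from the 9.5×19 cube, the r=9.5 cylinder at (10.5, -1.5) partially overlaps it — only the 48.04 mm² overlap (of its 280.30 mm²) is removed, clipping the outline — boundary = 53.19 mm; (whole slice rotated 85° about Z — lengths, areas and connectivity unchanged). So its perimeter = 53.19 mm. Layer 60 (z = 12): the 9.5×19 cube contributes its full rectangle (perimeter 57.00 mm); the cylinder at (10.5, -1.5) is not intersected at this z (z outside [12.5, 15.5]); Taking the first minus the rest: none of the subtracted shapes is present at this height, so the 9.5×19 cube is unchanged — boundary = 57.00 mm; (whole slice rotated 85° about Z — lengths, areas and connectivity unchanged). So its perimeter = 57.00 mm. Layer 60 is larger (57.00 vs 53.19 mm).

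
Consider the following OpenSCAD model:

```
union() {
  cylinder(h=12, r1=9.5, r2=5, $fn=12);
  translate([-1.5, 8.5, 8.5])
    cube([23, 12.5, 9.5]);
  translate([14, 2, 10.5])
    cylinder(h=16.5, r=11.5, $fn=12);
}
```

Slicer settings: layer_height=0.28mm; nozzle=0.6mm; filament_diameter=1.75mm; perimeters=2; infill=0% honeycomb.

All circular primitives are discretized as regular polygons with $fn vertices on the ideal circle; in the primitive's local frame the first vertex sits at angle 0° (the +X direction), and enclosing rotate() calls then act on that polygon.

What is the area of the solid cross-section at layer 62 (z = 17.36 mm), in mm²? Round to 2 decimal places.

625.10 mm²

At z = 17.36 mm: the cone is absent (z outside [0, 12]); the cube at (-1.5, 8.5) (footprint 23×12.5) is included at this height (area 287.50 mm²); the r=11.5 cylinder at (14, 2) gives a regular 12-gon of circumradius 11.5 (constant along its height) (area = (12/2)·11.500²·sin(360°/12) = 396.75 mm²); Combining (union): the regions partially overlap — summed areas 684.25 mm² minus the doubly-counted overlap 59.15 mm² gives 625.10 mm² — area = 625.10 mm². Overall, the cross-section is a single solid region. Net area = 625.10 mm².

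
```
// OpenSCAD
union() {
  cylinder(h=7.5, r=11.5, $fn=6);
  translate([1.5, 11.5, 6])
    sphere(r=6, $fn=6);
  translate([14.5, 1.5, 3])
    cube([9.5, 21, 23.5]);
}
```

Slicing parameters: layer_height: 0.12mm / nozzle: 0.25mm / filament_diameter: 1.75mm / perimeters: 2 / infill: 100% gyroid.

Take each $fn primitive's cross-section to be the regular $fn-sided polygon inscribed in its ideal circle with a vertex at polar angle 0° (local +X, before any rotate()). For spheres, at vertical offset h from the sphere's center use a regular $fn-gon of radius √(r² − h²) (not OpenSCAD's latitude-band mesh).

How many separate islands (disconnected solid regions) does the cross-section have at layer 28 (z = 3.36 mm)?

2

At z = 3.36 mm: the r=11.5 cylinder contributes a regular 6-gon of circumradius 11.5; the r=6 sphere at (1.5, 11.5) slices to a regular 6-gon of circumradius 5.388 (√(r²−h²) with h=2.64 from center); the cube at (14.5, 1.5) (footprint 9.5×21) is included at this height; Merging all regions: the regions partially overlap (shared area 22.45 mm²), so overlapping operands fuse into one piece — 2 connected regions. Overall, the cross-section has 2 separate islands. Island count = 2.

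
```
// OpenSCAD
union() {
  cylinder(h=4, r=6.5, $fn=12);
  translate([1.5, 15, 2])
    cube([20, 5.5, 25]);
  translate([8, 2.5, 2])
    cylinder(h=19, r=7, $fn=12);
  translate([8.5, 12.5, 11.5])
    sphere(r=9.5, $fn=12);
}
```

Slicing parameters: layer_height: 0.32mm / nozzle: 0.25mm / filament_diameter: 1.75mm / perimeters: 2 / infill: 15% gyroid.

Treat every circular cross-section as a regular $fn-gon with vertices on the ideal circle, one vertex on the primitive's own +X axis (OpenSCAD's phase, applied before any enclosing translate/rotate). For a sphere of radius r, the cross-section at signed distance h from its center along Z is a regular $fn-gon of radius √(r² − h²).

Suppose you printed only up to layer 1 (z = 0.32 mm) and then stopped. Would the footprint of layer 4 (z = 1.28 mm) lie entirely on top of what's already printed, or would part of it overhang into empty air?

entirely on top

Compare the two slices. At z = 0.32: the r=6.5 cylinder contributes a regular 12-gon of circumradius 6.5 (area = (12/2)·6.500²·sin(360°/12) = 126.75 mm²); the cube at (1.5, 15) is not intersected at this z (z outside [2, 27]); the cylinder at (8, 2.5) is not intersected at this z (z outside [2, 21]); the sphere at (8.5, 12.5) is not intersected at this z (|z−center|=11.180 > r=9.5); Taking the union: only the r=6.5 cylinder is present, so the union is just that shape — area = 126.75 mm². At z = 1.28: the r=6.5 cylinder gives a regular 12-gon of circumradius 6.5 (constant along its height) (area = (12/2)·6.500²·sin(360°/12) = 126.75 mm²); the cube at (1.5, 15) is absent (z outside [2, 27]); the cylinder at (8, 2.5) is absent (z outside [2, 21]); the sphere at (8.5, 12.5) does not reach this height (|z−center|=10.220 > r=9.5); Combining (union): only the r=6.5 cylinder is present, so the union is just that shape — area = 126.75 mm². Checking containment: the cross-section at z = 1.28 is a subset of the cross-section at z = 0.32.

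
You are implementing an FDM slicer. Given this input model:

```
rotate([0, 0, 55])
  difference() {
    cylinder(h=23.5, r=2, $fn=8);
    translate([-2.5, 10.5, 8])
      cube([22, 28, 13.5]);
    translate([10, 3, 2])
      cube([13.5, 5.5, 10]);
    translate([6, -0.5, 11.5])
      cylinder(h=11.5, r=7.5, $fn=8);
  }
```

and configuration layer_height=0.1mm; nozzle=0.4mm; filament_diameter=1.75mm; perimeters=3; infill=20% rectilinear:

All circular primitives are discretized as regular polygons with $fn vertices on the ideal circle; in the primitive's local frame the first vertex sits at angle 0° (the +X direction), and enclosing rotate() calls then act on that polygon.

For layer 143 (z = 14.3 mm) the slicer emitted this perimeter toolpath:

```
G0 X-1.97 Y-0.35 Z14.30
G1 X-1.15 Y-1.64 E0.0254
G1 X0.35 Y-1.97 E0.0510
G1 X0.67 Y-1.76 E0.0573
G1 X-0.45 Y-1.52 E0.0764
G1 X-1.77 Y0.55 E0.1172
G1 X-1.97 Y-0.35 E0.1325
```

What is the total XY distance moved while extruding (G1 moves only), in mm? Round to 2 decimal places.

Sum the Euclidean lengths of each G1 segment: total = 7.97 mm.

7.97 mm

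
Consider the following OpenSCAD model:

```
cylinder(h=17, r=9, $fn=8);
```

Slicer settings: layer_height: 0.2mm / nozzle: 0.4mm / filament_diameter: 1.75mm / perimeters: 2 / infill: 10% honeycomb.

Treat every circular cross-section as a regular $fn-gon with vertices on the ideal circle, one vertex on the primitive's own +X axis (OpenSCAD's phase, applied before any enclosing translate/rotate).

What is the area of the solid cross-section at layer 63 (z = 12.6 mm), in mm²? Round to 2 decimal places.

229.10 mm²

At z = 12.6 mm: the r=9 cylinder contributes a regular 8-gon of circumradius 9 (area = (8/2)·9.000²·sin(360°/8) = 229.10 mm²). Overall, the cross-section is a single solid region. Net area = 229.10 mm².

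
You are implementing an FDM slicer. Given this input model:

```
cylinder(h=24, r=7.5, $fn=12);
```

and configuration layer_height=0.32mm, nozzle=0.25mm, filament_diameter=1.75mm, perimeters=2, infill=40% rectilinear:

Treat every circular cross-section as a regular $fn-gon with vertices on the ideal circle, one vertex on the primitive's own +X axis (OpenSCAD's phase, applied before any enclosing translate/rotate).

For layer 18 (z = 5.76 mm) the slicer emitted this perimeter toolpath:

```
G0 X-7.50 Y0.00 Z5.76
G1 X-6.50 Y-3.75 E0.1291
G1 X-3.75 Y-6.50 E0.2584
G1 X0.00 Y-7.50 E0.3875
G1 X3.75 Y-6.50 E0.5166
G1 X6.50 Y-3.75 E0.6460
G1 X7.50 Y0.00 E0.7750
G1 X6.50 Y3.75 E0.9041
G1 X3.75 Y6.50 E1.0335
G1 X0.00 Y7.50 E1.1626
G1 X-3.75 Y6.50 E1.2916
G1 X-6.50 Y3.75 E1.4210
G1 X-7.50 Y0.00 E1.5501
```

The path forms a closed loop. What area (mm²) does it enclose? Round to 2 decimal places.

Apply the shoelace formula to the sequence of (X, Y) vertices; enclosed area = 168.88 mm².

168.88 mm²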